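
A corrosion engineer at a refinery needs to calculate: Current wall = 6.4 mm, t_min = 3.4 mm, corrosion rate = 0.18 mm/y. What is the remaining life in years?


Apply the remaining-life relation: RL = (t_current − t_min) / CR
RL = (6.4 − 3.4) / 0.18 = 3.0 / 0.18 = 16.7 years

16.7 years


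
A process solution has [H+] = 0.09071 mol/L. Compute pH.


pH = −log10[H+]
pH = −log10(0.09071) = 1.04

1.04


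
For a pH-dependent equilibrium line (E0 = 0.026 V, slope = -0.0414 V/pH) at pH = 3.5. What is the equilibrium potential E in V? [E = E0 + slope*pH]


Apply the Pourbaix line equation: E = E0 + slope*pH
E = 0.026 + (-0.0414)*3.5 = 0.026 + (-0.1449) = -0.1189 V
Rounded to 3 decimal places: E = -0.119 V

-0.119 V


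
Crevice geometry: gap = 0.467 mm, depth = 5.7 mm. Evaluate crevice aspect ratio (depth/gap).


Aspect ratio = depth / gap
Ratio = 5.7 / 0.467 = 12.2

12.2


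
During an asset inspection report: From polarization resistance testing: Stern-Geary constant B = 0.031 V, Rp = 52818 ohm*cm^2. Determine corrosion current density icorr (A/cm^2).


Apply the Stern-Geary relation: icorr = B / Rp
icorr = 0.031 / 52818 = 5.869×10^-7 A/cm^2

5.869×10^-7 A/cm^2


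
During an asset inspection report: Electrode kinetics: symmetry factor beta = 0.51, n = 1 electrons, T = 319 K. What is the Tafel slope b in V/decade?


Apply the Tafel slope relation: b = 2.303*R*T/(beta*n*F)
Numerator: 2.303 * 8.314 * 319 = 6107.94
Denominator: 0.51 * 1 * 96485 = 49207.35
b = 6107.94 / 49207.35 = 0.124 V/decade

0.124 V/decade


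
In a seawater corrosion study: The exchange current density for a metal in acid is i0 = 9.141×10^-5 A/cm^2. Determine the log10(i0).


i0 = 9.141×10^-5 A/cm^2
log10(i0) = -4.039

-4.039


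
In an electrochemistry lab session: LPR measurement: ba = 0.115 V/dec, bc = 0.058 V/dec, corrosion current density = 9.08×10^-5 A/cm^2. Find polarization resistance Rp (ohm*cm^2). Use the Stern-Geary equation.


Apply the Stern-Geary equation: Rp = ba*bc / (2.303*icorr*(ba+bc))
ba*bc = 0.115*0.058 = 0.00667
ba+bc = 0.173; 2.303*icorr*(ba+bc) = 2.303*9.08×10^-5*0.173 = 3.6176445×10^-5
Rp = 0.00667 / 3.6176445×10^-5 = 184.37 ohm*cm^2

184.37 ohm*cm^2


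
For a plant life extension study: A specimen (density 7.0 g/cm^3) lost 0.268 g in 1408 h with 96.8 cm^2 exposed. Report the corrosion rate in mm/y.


Apply the mm/y weight-loss relation: CR = 87600 * W / (D * A * T)
Numerator: 87600 * 0.268 = 23476.8
Denominator: 7.0 * 96.8 * 1408 = 954060.8
CR = 23476.8 / 954060.8 = 0.024607 mm/y

0.024607 mm/y


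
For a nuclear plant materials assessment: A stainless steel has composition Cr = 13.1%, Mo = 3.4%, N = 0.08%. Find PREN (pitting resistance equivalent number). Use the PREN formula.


Apply the PREN formula: PREN = Cr + 3.3*Mo + 16*N
PREN = 13.1 + 3.3*3.4 + 16*0.08
PREN = 13.1 + 11.22 + 1.28 = 25.6

25.6


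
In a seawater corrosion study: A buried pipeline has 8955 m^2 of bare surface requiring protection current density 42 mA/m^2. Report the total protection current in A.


I = area * current density, then convert mA → A (÷1000)
I = 8955 * 42 / 1000 = 376.11 A

376.11 A


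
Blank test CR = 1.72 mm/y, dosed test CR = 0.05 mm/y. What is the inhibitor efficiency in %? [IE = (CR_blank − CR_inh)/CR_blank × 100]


Apply the inhibitor-efficiency definition: IE = (CR_blank − CR_inh)/CR_blank × 100
IE = (1.72 − 0.05) / 1.72 × 100
IE = 1.67 / 1.72 × 100 = 97.1 %

97.1 %


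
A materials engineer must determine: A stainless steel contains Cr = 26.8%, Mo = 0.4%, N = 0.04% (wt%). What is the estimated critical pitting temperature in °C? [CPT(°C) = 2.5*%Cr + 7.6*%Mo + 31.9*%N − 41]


Apply the ASTM G48 empirical CPT estimate: CPT(°C) = 2.5*%Cr + 7.6*%Mo + 31.9*%N − 41
2.5*26.8 = 67; 7.6*0.4 = 3.04; 31.9*0.04 = 1.276
CPT = 67 + 3.04 + 1.276 − 41 = 30.316 °C
Rounded to 0.1 °C: CPT ≈ 30.3 °C

30.3 °C


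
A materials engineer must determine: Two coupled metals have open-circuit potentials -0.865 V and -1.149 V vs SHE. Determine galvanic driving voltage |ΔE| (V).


Driving voltage is the absolute potential difference.
|ΔE| = |-0.865 − (-1.149)| = 0.284 V

0.284 V


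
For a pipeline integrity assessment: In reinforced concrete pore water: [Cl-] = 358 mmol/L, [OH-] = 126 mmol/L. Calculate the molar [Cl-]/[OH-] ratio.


Threshold parameter = [Cl-] / [OH-] (molar basis; both in mmol/L, so units cancel)
Ratio = 358 / 126 = 2.84

2.84


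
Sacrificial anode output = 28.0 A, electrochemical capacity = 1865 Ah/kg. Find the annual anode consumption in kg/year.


Annual consumption = current * hours per year / capacity
Rate = 28.0 * 8760 / 1865 = 131.5 kg/year

131.5 kg/year


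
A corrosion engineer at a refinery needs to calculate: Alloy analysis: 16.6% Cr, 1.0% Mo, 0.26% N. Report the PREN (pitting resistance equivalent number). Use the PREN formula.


Apply the PREN formula: PREN = Cr + 3.3*Mo + 16*N
PREN = 16.6 + 3.3*1.0 + 16*0.26
PREN = 16.6 + 3.3 + 4.16 = 24.06

24.06


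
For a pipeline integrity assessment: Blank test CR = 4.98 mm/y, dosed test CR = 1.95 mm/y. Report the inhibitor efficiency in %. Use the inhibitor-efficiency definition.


Apply the inhibitor-efficiency definition: IE = (CR_blank − CR_inh)/CR_blank × 100
IE = (4.98 − 1.95) / 4.98 × 100
IE = 3.03 / 4.98 × 100 = 60.8 %

60.8 %


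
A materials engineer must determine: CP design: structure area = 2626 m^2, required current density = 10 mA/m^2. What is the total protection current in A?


I = area * current density, then convert mA → A (÷1000)
I = 2626 * 10 / 1000 = 26.26 A

26.26 A


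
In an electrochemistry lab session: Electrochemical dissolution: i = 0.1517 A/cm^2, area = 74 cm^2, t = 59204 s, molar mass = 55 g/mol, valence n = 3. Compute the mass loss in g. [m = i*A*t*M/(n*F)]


Apply Faraday's law: m = i*A*t*M / (n*F)
Total charge passed Q = i*A*t = 0.1517*74*59204 = 664612.2632 C
m = Q*M/(n*F) = 664612.2632*55/(3*96485) = 126.2845 g

126.2845 g


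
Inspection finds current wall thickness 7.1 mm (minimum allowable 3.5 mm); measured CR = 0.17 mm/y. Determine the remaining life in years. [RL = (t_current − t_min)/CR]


Apply the remaining-life relation: RL = (t_current − t_min) / CR
RL = (7.1 − 3.5) / 0.17 = 3.6 / 0.17 = 21.2 years

21.2 years


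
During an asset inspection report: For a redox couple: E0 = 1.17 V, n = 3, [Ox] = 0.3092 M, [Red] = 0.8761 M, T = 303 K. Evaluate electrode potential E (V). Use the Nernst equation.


Apply the Nernst equation: E = E0 + (RT/nF)*ln([Ox]/[Red])
Step 1: RT/nF = 8.314*303/(3*96485) = 0.00870305 V
Step 2: [Ox]/[Red] = 0.3092/0.8761 = 0.352928
Step 3: ln(0.352928) = -1.041491
Step 4: correction = 0.00870305 * -1.041491 = -0.0091 V
E = 1.17 + -0.0091 = 1.1609 V

1.1609 V


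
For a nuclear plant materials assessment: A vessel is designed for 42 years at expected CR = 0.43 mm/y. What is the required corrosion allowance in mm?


Corrosion allowance = CR × design life
CA = 0.43 * 42 = 18.06 mm

18.06 mm


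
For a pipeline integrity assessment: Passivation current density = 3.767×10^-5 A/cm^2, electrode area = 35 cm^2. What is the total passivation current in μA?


I = i_pass * A, then convert A → μA (×10^6)
I = 3.767×10^-5 * 35 * 10^6 = 1318.45 μA

1318.45 μA


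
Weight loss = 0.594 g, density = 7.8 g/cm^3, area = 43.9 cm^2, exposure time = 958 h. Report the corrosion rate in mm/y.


Apply the mm/y weight-loss relation: CR = 87600 * W / (D * A * T)
Numerator: 87600 * 0.594 = 52034.4
Denominator: 7.8 * 43.9 * 958 = 328038.36
CR = 52034.4 / 328038.36 = 0.158623 mm/y

0.158623 mm/y


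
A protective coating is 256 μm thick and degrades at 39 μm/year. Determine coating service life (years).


Service life = thickness / degradation rate
Life = 256 / 39 = 6.6 years

6.6 years


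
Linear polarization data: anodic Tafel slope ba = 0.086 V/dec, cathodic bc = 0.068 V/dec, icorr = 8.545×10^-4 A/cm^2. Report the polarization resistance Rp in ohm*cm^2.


Apply the Stern-Geary equation: Rp = ba*bc / (2.303*icorr*(ba+bc))
ba*bc = 0.086*0.068 = 0.005848
ba+bc = 0.154; 2.303*icorr*(ba+bc) = 2.303*8.545×10^-4*0.154 = 3.0305868×10^-4
Rp = 0.005848 / 3.0305868×10^-4 = 19.3 ohm*cm^2

19.3 ohm*cm^2


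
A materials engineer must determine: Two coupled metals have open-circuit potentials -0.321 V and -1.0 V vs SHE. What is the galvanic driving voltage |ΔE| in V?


Driving voltage is the absolute potential difference.
|ΔE| = |-0.321 − (-1.0)| = 0.679 V

0.679 V


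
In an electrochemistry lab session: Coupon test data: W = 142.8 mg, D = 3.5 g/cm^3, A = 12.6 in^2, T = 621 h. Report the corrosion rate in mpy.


Apply the mpy weight-loss relation: CR = 534 * W / (D * A * T)
Numerator: 534 * 142.8 = 76255.2
Denominator: 3.5 * 12.6 * 621 = 27386.1
CR = 76255.2 / 27386.1 = 2.78445 mpy

2.78445 mpy


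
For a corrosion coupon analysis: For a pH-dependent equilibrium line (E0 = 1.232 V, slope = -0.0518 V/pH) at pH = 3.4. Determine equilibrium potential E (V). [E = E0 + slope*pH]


Apply the Pourbaix line equation: E = E0 + slope*pH
E = 1.232 + (-0.0518)*3.4 = 1.232 + (-0.17612) = 1.05588 V
Rounded to 3 decimal places: E = 1.056 V

1.056 V


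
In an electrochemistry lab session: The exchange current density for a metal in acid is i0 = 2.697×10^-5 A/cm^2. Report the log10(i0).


i0 = 2.697×10^-5 A/cm^2
log10(i0) = -4.569

-4.569


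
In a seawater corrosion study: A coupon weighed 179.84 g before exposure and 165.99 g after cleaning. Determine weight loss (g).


Weight loss = initial − final
WL = 179.84 − 165.99 = 13.85 g

13.85 g


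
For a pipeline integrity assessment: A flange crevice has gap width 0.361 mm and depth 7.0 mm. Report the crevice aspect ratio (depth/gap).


Aspect ratio = depth / gap
Ratio = 7.0 / 0.361 = 19.4

19.4


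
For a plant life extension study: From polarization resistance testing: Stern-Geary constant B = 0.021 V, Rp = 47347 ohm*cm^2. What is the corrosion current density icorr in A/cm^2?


Apply the Stern-Geary relation: icorr = B / Rp
icorr = 0.021 / 47347 = 4.435×10^-7 A/cm^2

4.435×10^-7 A/cm^2


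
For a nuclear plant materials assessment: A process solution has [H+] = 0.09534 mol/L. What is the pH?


pH = −log10[H+]
pH = −log10(0.09534) = 1.02

1.02


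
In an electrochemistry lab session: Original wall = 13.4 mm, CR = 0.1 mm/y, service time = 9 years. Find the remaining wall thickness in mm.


Remaining wall = original − CR × time
t = 13.4 − 0.1*9 = 13.4 − 0.9 = 12.5 mm

12.5 mm


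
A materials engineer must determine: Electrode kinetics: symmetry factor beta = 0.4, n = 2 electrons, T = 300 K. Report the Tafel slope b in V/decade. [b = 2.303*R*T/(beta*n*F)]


Apply the Tafel slope relation: b = 2.303*R*T/(beta*n*F)
Numerator: 2.303 * 8.314 * 300 = 5744.14
Denominator: 0.4 * 2 * 96485 = 77188.0
b = 5744.14 / 77188.0 = 0.074 V/decade

0.074 V/decade


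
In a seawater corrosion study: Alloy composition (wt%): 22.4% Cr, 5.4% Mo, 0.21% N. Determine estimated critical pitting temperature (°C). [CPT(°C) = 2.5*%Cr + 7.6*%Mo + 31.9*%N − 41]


Apply the ASTM G48 empirical CPT estimate: CPT(°C) = 2.5*%Cr + 7.6*%Mo + 31.9*%N − 41
2.5*22.4 = 56; 7.6*5.4 = 41.04; 31.9*0.21 = 6.699
CPT = 56 + 41.04 + 6.699 − 41 = 62.739 °C
Rounded to 0.1 °C: CPT ≈ 62.7 °C

62.7 °C


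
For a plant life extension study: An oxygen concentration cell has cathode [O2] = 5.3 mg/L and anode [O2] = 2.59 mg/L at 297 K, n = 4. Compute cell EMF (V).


Apply the Nernst concentration-cell relation: E = (RT/nF)*ln(C_cathode/C_anode)
RT/nF = 8.314*297/(4*96485) = 0.00639804 V
ln(5.3/2.59) = 0.71605
E = 0.00639804 * 0.71605 = 0.00458 V

0.00458 V


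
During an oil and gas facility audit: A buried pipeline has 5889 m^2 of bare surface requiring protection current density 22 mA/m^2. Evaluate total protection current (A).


I = area * current density, then convert mA → A (÷1000)
I = 5889 * 22 / 1000 = 129.56 A

129.56 A


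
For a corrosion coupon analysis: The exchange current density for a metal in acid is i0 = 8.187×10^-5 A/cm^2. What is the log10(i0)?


i0 = 8.187×10^-5 A/cm^2
log10(i0) = -4.087

-4.087


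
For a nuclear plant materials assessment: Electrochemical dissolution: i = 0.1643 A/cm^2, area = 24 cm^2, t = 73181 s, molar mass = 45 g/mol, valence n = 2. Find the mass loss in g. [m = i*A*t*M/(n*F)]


Apply Faraday's law: m = i*A*t*M / (n*F)
Total charge passed Q = i*A*t = 0.1643*24*73181 = 288567.3192 C
m = Q*M/(n*F) = 288567.3192*45/(2*96485) = 67.293 g

67.293 g


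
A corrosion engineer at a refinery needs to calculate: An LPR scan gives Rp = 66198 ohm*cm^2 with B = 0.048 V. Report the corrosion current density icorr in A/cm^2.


Apply the Stern-Geary relation: icorr = B / Rp
icorr = 0.048 / 66198 = 7.251×10^-7 A/cm^2

7.251×10^-7 A/cm^2


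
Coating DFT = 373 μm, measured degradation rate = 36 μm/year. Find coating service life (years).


Service life = thickness / degradation rate
Life = 373 / 36 = 10.4 years

10.4 years


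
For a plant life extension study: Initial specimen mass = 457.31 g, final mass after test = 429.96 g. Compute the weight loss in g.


Weight loss = initial − final
WL = 457.31 − 429.96 = 27.35 g

27.35 g


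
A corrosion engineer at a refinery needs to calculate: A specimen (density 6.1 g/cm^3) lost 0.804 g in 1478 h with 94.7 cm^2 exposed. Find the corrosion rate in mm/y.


Apply the mm/y weight-loss relation: CR = 87600 * W / (D * A * T)
Numerator: 87600 * 0.804 = 70430.4
Denominator: 6.1 * 94.7 * 1478 = 853796.26
CR = 70430.4 / 853796.26 = 0.0825 mm/y

0.0825 mm/y


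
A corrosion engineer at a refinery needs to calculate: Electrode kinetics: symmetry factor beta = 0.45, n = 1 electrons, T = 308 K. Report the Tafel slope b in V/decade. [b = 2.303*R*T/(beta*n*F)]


Apply the Tafel slope relation: b = 2.303*R*T/(beta*n*F)
Numerator: 2.303 * 8.314 * 308 = 5897.32
Denominator: 0.45 * 1 * 96485 = 43418.25
b = 5897.32 / 43418.25 = 0.1358 V/decade

0.1358 V/decade


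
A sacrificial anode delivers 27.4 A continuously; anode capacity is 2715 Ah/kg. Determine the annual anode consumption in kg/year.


Annual consumption = current * hours per year / capacity
Rate = 27.4 * 8760 / 2715 = 88.4 kg/year

88.4 kg/year


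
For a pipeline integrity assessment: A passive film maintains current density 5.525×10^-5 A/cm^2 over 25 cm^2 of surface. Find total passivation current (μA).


I = i_pass * A, then convert A → μA (×10^6)
I = 5.525×10^-5 * 25 * 10^6 = 1381.25 μA

1381.25 μA


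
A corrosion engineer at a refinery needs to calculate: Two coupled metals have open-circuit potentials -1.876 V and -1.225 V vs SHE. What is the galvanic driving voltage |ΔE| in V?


Driving voltage is the absolute potential difference.
|ΔE| = |-1.876 − (-1.225)| = 0.651 V

0.651 V


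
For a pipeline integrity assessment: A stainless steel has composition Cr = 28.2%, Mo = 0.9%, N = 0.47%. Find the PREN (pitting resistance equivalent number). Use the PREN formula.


Apply the PREN formula: PREN = Cr + 3.3*Mo + 16*N
PREN = 28.2 + 3.3*0.9 + 16*0.47
PREN = 28.2 + 2.97 + 7.52 = 38.69

38.69


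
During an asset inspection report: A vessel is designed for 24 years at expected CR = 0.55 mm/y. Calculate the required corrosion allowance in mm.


Corrosion allowance = CR × design life
CA = 0.55 * 24 = 13.2 mm

13.2 mm


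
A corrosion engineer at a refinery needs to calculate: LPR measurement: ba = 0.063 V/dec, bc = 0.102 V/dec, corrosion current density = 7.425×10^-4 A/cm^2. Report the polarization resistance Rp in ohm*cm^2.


Apply the Stern-Geary equation: Rp = ba*bc / (2.303*icorr*(ba+bc))
ba*bc = 0.063*0.102 = 0.006426
ba+bc = 0.165; 2.303*icorr*(ba+bc) = 2.303*7.425×10^-4*0.165 = 2.8214629×10^-4
Rp = 0.006426 / 2.8214629×10^-4 = 22.8 ohm*cm^2

22.8 ohm*cm^2


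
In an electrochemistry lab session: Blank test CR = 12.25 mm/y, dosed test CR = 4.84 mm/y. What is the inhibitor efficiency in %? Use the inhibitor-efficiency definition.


Apply the inhibitor-efficiency definition: IE = (CR_blank − CR_inh)/CR_blank × 100
IE = (12.25 − 4.84) / 12.25 × 100
IE = 7.41 / 12.25 × 100 = 60.5 %

60.5 %


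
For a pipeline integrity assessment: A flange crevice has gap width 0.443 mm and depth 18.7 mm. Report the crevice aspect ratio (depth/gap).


Aspect ratio = depth / gap
Ratio = 18.7 / 0.443 = 42.2

42.2


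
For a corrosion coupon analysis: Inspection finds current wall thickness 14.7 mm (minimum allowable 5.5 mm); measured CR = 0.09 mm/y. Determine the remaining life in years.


Apply the remaining-life relation: RL = (t_current − t_min) / CR
RL = (14.7 − 5.5) / 0.09 = 9.2 / 0.09 = 102.2 years

102.2 years


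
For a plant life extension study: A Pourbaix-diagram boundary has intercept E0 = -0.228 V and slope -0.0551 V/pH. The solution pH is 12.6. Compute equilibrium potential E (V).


Apply the Pourbaix line equation: E = E0 + slope*pH
E = -0.228 + (-0.0551)*12.6 = -0.228 + (-0.69426) = -0.92226 V
Rounded to 3 decimal places: E = -0.922 V

-0.922 V


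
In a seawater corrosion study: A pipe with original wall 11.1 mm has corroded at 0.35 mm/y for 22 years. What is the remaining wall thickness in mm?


Remaining wall = original − CR × time
t = 11.1 − 0.35*22 = 11.1 − 7.7 = 3.4 mm

3.4 mm


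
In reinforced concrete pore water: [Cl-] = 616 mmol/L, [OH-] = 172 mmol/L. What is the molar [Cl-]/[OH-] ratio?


Threshold parameter = [Cl-] / [OH-] (molar basis; both in mmol/L, so units cancel)
Ratio = 616 / 172 = 3.58

3.58


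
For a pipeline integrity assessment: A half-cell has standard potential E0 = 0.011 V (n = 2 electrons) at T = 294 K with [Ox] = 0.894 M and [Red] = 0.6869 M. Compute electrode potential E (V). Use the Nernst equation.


Apply the Nernst equation: E = E0 + (RT/nF)*ln([Ox]/[Red])
Step 1: RT/nF = 8.314*294/(2*96485) = 0.01266682 V
Step 2: [Ox]/[Red] = 0.894/0.6869 = 1.301499
Step 3: ln(1.301499) = 0.263517
Step 4: correction = 0.01266682 * 0.263517 = 0.0033 V
E = 0.011 + 0.0033 = 0.0143 V

0.0143 V


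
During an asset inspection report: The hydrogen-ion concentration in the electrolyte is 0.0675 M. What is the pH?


pH = −log10[H+]
pH = −log10(0.0675) = 1.17

1.17


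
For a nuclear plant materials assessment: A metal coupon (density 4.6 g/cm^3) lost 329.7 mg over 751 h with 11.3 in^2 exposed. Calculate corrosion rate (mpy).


Apply the mpy weight-loss relation: CR = 534 * W / (D * A * T)
Numerator: 534 * 329.7 = 176059.8
Denominator: 4.6 * 11.3 * 751 = 39036.98
CR = 176059.8 / 39036.98 = 4.51 mpy

4.51 mpy


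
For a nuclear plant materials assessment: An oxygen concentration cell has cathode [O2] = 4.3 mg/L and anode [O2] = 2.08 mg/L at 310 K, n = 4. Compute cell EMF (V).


Apply the Nernst concentration-cell relation: E = (RT/nF)*ln(C_cathode/C_anode)
RT/nF = 8.314*310/(4*96485) = 0.00667808 V
ln(4.3/2.08) = 0.72625
E = 0.00667808 * 0.72625 = 0.00485 V

0.00485 V


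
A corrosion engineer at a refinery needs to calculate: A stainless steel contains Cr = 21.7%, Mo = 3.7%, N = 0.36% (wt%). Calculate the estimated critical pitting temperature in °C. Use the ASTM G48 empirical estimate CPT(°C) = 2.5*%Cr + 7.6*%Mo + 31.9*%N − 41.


Apply the ASTM G48 empirical CPT estimate: CPT(°C) = 2.5*%Cr + 7.6*%Mo + 31.9*%N − 41
2.5*21.7 = 54.25; 7.6*3.7 = 28.12; 31.9*0.36 = 11.484
CPT = 54.25 + 28.12 + 11.484 − 41 = 52.854 °C
Rounded to 0.1 °C: CPT ≈ 52.9 °C

52.9 °C


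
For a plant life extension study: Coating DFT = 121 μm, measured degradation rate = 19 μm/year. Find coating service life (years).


Service life = thickness / degradation rate
Life = 121 / 19 = 6.4 years

6.4 years


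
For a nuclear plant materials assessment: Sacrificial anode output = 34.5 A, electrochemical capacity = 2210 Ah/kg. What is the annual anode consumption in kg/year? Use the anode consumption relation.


Annual consumption = current * hours per year / capacity
Rate = 34.5 * 8760 / 2210 = 136.8 kg/year

136.8 kg/year


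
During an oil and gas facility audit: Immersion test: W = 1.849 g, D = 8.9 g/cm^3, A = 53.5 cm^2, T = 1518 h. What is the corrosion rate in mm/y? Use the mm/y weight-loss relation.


Apply the mm/y weight-loss relation: CR = 87600 * W / (D * A * T)
Numerator: 87600 * 1.849 = 161972.4
Denominator: 8.9 * 53.5 * 1518 = 722795.7
CR = 161972.4 / 722795.7 = 0.2241 mm/y

0.2241 mm/y


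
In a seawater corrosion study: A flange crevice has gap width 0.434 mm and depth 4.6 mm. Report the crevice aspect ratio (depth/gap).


Aspect ratio = depth / gap
Ratio = 4.6 / 0.434 = 10.6

10.6


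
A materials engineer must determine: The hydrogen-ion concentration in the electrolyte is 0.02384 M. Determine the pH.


pH = −log10[H+]
pH = −log10(0.02384) = 1.62

1.62


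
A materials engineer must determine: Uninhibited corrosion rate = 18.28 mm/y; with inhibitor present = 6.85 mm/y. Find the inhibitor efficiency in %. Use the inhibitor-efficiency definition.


Apply the inhibitor-efficiency definition: IE = (CR_blank − CR_inh)/CR_blank × 100
IE = (18.28 − 6.85) / 18.28 × 100
IE = 11.43 / 18.28 × 100 = 62.5 %

62.5 %


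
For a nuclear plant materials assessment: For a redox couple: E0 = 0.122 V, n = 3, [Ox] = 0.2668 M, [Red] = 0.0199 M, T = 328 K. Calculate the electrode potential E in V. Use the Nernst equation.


Apply the Nernst equation: E = E0 + (RT/nF)*ln([Ox]/[Red])
Step 1: RT/nF = 8.314*328/(3*96485) = 0.00942113 V
Step 2: [Ox]/[Red] = 0.2668/0.0199 = 13.407035
Step 3: ln(13.407035) = 2.59578
Step 4: correction = 0.00942113 * 2.59578 = 0.0245 V
E = 0.122 + 0.0245 = 0.1465 V

0.1465 V


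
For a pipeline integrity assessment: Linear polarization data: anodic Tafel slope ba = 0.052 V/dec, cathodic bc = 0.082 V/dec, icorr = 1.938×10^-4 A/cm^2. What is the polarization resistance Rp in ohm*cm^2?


Apply the Stern-Geary equation: Rp = ba*bc / (2.303*icorr*(ba+bc))
ba*bc = 0.052*0.082 = 0.004264
ba+bc = 0.134; 2.303*icorr*(ba+bc) = 2.303*1.938×10^-4*0.134 = 5.9807068×10^-5
Rp = 0.004264 / 5.9807068×10^-5 = 71.3 ohm*cm^2

71.3 ohm*cm^2


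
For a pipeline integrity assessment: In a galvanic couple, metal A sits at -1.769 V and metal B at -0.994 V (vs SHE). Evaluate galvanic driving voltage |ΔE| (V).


Driving voltage is the absolute potential difference.
|ΔE| = |-1.769 − (-0.994)| = 0.775 V

0.775 V


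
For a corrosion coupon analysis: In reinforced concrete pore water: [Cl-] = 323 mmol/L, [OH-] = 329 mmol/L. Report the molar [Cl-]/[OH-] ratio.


Threshold parameter = [Cl-] / [OH-] (molar basis; both in mmol/L, so units cancel)
Ratio = 323 / 329 = 0.98

0.98


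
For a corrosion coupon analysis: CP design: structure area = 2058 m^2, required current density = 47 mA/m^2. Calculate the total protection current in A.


I = area * current density, then convert mA → A (÷1000)
I = 2058 * 47 / 1000 = 96.73 A

96.73 A


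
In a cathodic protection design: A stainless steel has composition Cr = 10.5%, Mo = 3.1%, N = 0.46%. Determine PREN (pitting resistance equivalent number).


Apply the PREN formula: PREN = Cr + 3.3*Mo + 16*N
PREN = 10.5 + 3.3*3.1 + 16*0.46
PREN = 10.5 + 10.23 + 7.36 = 28.09

28.09


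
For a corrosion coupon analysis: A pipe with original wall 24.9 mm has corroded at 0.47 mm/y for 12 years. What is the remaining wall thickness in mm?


Remaining wall = original − CR × time
t = 24.9 − 0.47*12 = 24.9 − 5.64 = 19.26 mm

19.26 mm


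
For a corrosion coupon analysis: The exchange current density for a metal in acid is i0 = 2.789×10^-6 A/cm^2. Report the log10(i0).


i0 = 2.789×10^-6 A/cm^2
log10(i0) = -5.555

-5.555


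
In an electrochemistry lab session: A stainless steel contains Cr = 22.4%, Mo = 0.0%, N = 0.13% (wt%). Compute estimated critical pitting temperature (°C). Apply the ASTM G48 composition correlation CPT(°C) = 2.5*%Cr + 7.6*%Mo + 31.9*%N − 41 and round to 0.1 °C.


Apply the ASTM G48 empirical CPT estimate: CPT(°C) = 2.5*%Cr + 7.6*%Mo + 31.9*%N − 41
2.5*22.4 = 56; 7.6*0.0 = 0; 31.9*0.13 = 4.147
CPT = 56 + 0 + 4.147 − 41 = 19.147 °C
Rounded to 0.1 °C: CPT ≈ 19.1 °C

19.1 °C


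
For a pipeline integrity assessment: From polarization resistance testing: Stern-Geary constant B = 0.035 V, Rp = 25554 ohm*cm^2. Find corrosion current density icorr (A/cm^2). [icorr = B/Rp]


Apply the Stern-Geary relation: icorr = B / Rp
icorr = 0.035 / 25554 = 1.37×10^-6 A/cm^2

1.37×10^-6 A/cm^2


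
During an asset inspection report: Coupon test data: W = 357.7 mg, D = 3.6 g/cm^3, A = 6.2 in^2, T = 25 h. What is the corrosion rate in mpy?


Apply the mpy weight-loss relation: CR = 534 * W / (D * A * T)
Numerator: 534 * 357.7 = 191011.8
Denominator: 3.6 * 6.2 * 25 = 558.0
CR = 191011.8 / 558.0 = 342.315 mpy

342.315 mpy


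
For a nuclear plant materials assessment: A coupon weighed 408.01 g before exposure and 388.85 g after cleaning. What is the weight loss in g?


Weight loss = initial − final
WL = 408.01 − 388.85 = 19.16 g

19.16 g


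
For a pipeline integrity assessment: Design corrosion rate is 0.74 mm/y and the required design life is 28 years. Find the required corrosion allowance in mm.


Corrosion allowance = CR × design life
CA = 0.74 * 28 = 20.72 mm

20.72 mm


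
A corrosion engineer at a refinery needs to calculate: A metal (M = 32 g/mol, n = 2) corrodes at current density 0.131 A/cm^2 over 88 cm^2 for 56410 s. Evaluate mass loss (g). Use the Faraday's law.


Apply Faraday's law: m = i*A*t*M / (n*F)
Total charge passed Q = i*A*t = 0.131*88*56410 = 650294.48 C
m = Q*M/(n*F) = 650294.48*32/(2*96485) = 107.83761 g

107.83761 g


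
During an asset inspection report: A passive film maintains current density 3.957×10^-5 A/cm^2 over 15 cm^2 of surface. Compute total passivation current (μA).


I = i_pass * A, then convert A → μA (×10^6)
I = 3.957×10^-5 * 15 * 10^6 = 593.55 μA

593.55 μA


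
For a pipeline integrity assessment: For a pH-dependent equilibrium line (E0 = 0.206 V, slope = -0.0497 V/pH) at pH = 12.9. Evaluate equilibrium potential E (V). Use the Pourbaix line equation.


Apply the Pourbaix line equation: E = E0 + slope*pH
E = 0.206 + (-0.0497)*12.9 = 0.206 + (-0.64113) = -0.43513 V
Rounded to 4 decimal places: E = -0.4351 V

-0.4351 V


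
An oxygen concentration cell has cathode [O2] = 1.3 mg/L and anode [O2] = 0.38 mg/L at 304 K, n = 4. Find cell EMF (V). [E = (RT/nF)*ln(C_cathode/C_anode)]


Apply the Nernst concentration-cell relation: E = (RT/nF)*ln(C_cathode/C_anode)
RT/nF = 8.314*304/(4*96485) = 0.00654883 V
ln(1.3/0.38) = 1.22995
E = 0.00654883 * 1.22995 = 0.00805 V

0.00805 V


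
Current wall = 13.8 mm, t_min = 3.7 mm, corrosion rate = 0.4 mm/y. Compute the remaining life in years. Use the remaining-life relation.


Apply the remaining-life relation: RL = (t_current − t_min) / CR
RL = (13.8 − 3.7) / 0.4 = 10.1 / 0.4 = 25.3 years

25.3 years


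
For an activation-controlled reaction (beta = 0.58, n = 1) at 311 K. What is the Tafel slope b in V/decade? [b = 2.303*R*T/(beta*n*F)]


Apply the Tafel slope relation: b = 2.303*R*T/(beta*n*F)
Numerator: 2.303 * 8.314 * 311 = 5954.76
Denominator: 0.58 * 1 * 96485 = 55961.3
b = 5954.76 / 55961.3 = 0.1064 V/decade

0.1064 V/decade


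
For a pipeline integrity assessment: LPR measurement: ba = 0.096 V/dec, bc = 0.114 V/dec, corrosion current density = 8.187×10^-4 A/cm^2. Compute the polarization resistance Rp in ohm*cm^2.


Apply the Stern-Geary equation: Rp = ba*bc / (2.303*icorr*(ba+bc))
ba*bc = 0.096*0.114 = 0.010944
ba+bc = 0.21; 2.303*icorr*(ba+bc) = 2.303*8.187×10^-4*0.21 = 3.9594788×10^-4
Rp = 0.010944 / 3.9594788×10^-4 = 27.64 ohm*cm^2

27.64 ohm*cm^2


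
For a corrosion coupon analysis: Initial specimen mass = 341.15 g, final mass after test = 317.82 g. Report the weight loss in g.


Weight loss = initial − final
WL = 341.15 − 317.82 = 23.33 g

23.33 g


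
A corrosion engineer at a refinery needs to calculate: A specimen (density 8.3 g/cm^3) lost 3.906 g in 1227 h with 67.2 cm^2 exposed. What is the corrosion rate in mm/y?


Apply the mm/y weight-loss relation: CR = 87600 * W / (D * A * T)
Numerator: 87600 * 3.906 = 342165.6
Denominator: 8.3 * 67.2 * 1227 = 684371.52
CR = 342165.6 / 684371.52 = 0.5 mm/y

0.5 mm/y


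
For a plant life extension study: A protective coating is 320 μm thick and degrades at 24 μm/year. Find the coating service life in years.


Service life = thickness / degradation rate
Life = 320 / 24 = 13.3 years

13.3 years


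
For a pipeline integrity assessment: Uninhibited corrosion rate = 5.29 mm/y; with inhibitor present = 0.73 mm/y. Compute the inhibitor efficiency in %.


Apply the inhibitor-efficiency definition: IE = (CR_blank − CR_inh)/CR_blank × 100
IE = (5.29 − 0.73) / 5.29 × 100
IE = 4.56 / 5.29 × 100 = 86.2 %

86.2 %


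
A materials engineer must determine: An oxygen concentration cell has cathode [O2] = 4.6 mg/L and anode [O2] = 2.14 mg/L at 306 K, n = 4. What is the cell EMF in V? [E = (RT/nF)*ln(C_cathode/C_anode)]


Apply the Nernst concentration-cell relation: E = (RT/nF)*ln(C_cathode/C_anode)
RT/nF = 8.314*306/(4*96485) = 0.00659192 V
ln(4.6/2.14) = 0.76525
E = 0.00659192 * 0.76525 = 0.00504 V

0.00504 V


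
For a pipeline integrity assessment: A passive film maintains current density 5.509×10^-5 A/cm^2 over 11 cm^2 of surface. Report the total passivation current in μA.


I = i_pass * A, then convert A → μA (×10^6)
I = 5.509×10^-5 * 11 * 10^6 = 605.99 μA

605.99 μA


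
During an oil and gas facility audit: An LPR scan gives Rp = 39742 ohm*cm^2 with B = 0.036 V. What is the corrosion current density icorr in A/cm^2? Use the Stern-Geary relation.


Apply the Stern-Geary relation: icorr = B / Rp
icorr = 0.036 / 39742 = 9.058×10^-7 A/cm^2

9.058×10^-7 A/cm^2


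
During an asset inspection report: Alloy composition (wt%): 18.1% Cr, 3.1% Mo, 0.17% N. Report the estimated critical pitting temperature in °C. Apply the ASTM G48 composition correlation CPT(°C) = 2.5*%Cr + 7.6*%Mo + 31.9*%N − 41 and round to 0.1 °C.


Apply the ASTM G48 empirical CPT estimate: CPT(°C) = 2.5*%Cr + 7.6*%Mo + 31.9*%N − 41
2.5*18.1 = 45.25; 7.6*3.1 = 23.56; 31.9*0.17 = 5.423
CPT = 45.25 + 23.56 + 5.423 − 41 = 33.233 °C
Rounded to 0.1 °C: CPT ≈ 33.2 °C

33.2 °C


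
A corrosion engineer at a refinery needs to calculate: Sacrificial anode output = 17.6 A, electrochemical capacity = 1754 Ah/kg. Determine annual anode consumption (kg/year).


Annual consumption = current * hours per year / capacity
Rate = 17.6 * 8760 / 1754 = 87.9 kg/year

87.9 kg/year


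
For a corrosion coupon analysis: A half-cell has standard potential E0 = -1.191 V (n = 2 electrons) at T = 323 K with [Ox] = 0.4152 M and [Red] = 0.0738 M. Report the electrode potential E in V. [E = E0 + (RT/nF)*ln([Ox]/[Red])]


Apply the Nernst equation: E = E0 + (RT/nF)*ln([Ox]/[Red])
Step 1: RT/nF = 8.314*323/(2*96485) = 0.01391627 V
Step 2: [Ox]/[Red] = 0.4152/0.0738 = 5.626016
Step 3: ln(5.626016) = 1.727402
Step 4: correction = 0.01391627 * 1.727402 = 0.024 V
E = -1.191 + 0.024 = -1.167 V

-1.167 V


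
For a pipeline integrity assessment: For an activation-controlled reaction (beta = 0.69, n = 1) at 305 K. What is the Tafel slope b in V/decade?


Apply the Tafel slope relation: b = 2.303*R*T/(beta*n*F)
Numerator: 2.303 * 8.314 * 305 = 5839.88
Denominator: 0.69 * 1 * 96485 = 66574.65
b = 5839.88 / 66574.65 = 0.0877 V/decade

0.0877 V/decade


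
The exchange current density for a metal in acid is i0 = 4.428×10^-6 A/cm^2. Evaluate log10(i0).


i0 = 4.428×10^-6 A/cm^2
log10(i0) = -5.354

-5.354


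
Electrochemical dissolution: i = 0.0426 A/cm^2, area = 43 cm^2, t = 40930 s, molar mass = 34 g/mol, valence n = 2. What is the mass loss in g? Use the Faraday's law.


Apply Faraday's law: m = i*A*t*M / (n*F)
Total charge passed Q = i*A*t = 0.0426*43*40930 = 74975.574 C
m = Q*M/(n*F) = 74975.574*34/(2*96485) = 13.2102 g

13.2102 g


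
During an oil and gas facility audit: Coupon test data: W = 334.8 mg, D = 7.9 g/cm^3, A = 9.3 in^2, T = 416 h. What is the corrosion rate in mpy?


Apply the mpy weight-loss relation: CR = 534 * W / (D * A * T)
Numerator: 534 * 334.8 = 178783.2
Denominator: 7.9 * 9.3 * 416 = 30563.52
CR = 178783.2 / 30563.52 = 5.8496 mpy

5.8496 mpy


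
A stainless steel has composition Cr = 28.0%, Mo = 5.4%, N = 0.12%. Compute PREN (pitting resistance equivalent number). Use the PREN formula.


Apply the PREN formula: PREN = Cr + 3.3*Mo + 16*N
PREN = 28.0 + 3.3*5.4 + 16*0.12
PREN = 28.0 + 17.82 + 1.92 = 47.74

47.74


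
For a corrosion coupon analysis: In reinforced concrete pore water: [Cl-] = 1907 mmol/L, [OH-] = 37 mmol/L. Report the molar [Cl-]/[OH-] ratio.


Threshold parameter = [Cl-] / [OH-] (molar basis; both in mmol/L, so units cancel)
Ratio = 1907 / 37 = 51.54

51.54


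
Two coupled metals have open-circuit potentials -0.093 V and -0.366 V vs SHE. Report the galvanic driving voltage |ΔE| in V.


Driving voltage is the absolute potential difference.
|ΔE| = |-0.093 − (-0.366)| = 0.273 V

0.273 V


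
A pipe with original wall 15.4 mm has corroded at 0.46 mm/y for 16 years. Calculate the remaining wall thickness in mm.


Remaining wall = original − CR × time
t = 15.4 − 0.46*16 = 15.4 − 7.36 = 8.04 mm

8.04 mm


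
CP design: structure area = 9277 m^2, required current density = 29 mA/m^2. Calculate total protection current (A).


I = area * current density, then convert mA → A (÷1000)
I = 9277 * 29 / 1000 = 269.03 A

269.03 A


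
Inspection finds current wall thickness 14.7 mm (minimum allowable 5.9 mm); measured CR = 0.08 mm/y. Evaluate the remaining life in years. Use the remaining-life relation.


Apply the remaining-life relation: RL = (t_current − t_min) / CR
RL = (14.7 − 5.9) / 0.08 = 8.8 / 0.08 = 110.0 years

110.0 years


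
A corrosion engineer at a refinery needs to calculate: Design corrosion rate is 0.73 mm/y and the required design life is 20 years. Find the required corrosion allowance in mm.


Corrosion allowance = CR × design life
CA = 0.73 * 20 = 14.6 mm

14.6 mm


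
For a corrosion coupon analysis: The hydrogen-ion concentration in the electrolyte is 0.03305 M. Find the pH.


pH = −log10[H+]
pH = −log10(0.03305) = 1.48

1.48


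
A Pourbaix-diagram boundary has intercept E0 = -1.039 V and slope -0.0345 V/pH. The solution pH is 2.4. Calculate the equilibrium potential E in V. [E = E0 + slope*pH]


Apply the Pourbaix line equation: E = E0 + slope*pH
E = -1.039 + (-0.0345)*2.4 = -1.039 + (-0.0828) = -1.1218 V
Rounded to 4 decimal places: E = -1.1218 V

-1.1218 V


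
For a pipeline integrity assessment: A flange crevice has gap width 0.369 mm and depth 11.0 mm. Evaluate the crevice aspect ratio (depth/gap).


Aspect ratio = depth / gap
Ratio = 11.0 / 0.369 = 29.8

29.8


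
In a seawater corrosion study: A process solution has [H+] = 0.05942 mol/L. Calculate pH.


pH = −log10[H+]
pH = −log10(0.05942) = 1.23

1.23


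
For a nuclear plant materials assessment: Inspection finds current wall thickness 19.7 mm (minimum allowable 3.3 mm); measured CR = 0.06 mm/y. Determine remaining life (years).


Apply the remaining-life relation: RL = (t_current − t_min) / CR
RL = (19.7 − 3.3) / 0.06 = 16.4 / 0.06 = 273.3 years

273.3 years


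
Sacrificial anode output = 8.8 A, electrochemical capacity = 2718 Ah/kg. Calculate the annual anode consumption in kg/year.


Annual consumption = current * hours per year / capacity
Rate = 8.8 * 8760 / 2718 = 28.4 kg/year

28.4 kg/year


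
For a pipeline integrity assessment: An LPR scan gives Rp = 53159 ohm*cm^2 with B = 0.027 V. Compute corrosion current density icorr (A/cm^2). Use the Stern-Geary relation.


Apply the Stern-Geary relation: icorr = B / Rp
icorr = 0.027 / 53159 = 5.079×10^-7 A/cm^2

5.079×10^-7 A/cm^2


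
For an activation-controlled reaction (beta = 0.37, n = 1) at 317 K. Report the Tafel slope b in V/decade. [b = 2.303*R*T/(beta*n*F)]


Apply the Tafel slope relation: b = 2.303*R*T/(beta*n*F)
Numerator: 2.303 * 8.314 * 317 = 6069.64
Denominator: 0.37 * 1 * 96485 = 35699.45
b = 6069.64 / 35699.45 = 0.17 V/decade

0.17 V/decade


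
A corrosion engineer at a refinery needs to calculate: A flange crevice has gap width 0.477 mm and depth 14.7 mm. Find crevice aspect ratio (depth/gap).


Aspect ratio = depth / gap
Ratio = 14.7 / 0.477 = 30.8

30.8


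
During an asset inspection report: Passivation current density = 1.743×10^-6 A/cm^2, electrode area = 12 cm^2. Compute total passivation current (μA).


I = i_pass * A, then convert A → μA (×10^6)
I = 1.743×10^-6 * 12 * 10^6 = 20.92 μA

20.92 μA


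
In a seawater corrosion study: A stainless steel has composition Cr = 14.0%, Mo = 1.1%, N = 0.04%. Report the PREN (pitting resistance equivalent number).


Apply the PREN formula: PREN = Cr + 3.3*Mo + 16*N
PREN = 14.0 + 3.3*1.1 + 16*0.04
PREN = 14.0 + 3.63 + 0.64 = 18.27

18.27


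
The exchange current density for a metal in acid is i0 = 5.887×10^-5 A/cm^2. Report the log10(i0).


i0 = 5.887×10^-5 A/cm^2
log10(i0) = -4.23

-4.23


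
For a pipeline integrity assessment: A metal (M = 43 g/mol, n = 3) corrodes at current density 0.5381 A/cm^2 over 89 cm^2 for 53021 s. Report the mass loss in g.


Apply Faraday's law: m = i*A*t*M / (n*F)
Total charge passed Q = i*A*t = 0.5381*89*53021 = 2539223.4089 C
m = Q*M/(n*F) = 2539223.4089*43/(3*96485) = 377.21444 g

377.21444 g


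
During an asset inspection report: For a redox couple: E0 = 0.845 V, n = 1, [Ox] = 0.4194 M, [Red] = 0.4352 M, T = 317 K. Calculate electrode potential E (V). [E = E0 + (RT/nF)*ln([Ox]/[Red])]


Apply the Nernst equation: E = E0 + (RT/nF)*ln([Ox]/[Red])
Step 1: RT/nF = 8.314*317/(1*96485) = 0.02731552 V
Step 2: [Ox]/[Red] = 0.4194/0.4352 = 0.963695
Step 3: ln(0.963695) = -0.03698
Step 4: correction = 0.02731552 * -0.03698 = -0.001 V
E = 0.845 + -0.001 = 0.844 V

0.844 V


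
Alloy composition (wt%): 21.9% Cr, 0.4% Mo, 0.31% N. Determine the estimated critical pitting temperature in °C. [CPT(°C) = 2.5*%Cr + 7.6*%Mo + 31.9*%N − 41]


Apply the ASTM G48 empirical CPT estimate: CPT(°C) = 2.5*%Cr + 7.6*%Mo + 31.9*%N − 41
2.5*21.9 = 54.75; 7.6*0.4 = 3.04; 31.9*0.31 = 9.889
CPT = 54.75 + 3.04 + 9.889 − 41 = 26.679 °C
Rounded to 0.1 °C: CPT ≈ 26.7 °C

26.7 °C


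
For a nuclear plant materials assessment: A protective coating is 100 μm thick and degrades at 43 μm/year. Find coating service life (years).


Service life = thickness / degradation rate
Life = 100 / 43 = 2.3 years

2.3 years


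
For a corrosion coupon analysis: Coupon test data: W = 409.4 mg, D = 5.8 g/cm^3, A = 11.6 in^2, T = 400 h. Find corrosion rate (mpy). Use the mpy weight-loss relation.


Apply the mpy weight-loss relation: CR = 534 * W / (D * A * T)
Numerator: 534 * 409.4 = 218619.6
Denominator: 5.8 * 11.6 * 400 = 26912.0
CR = 218619.6 / 26912.0 = 8.1235 mpy

8.1235 mpy


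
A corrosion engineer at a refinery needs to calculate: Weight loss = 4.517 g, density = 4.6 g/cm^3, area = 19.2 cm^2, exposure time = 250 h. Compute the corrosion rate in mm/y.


Apply the mm/y weight-loss relation: CR = 87600 * W / (D * A * T)
Numerator: 87600 * 4.517 = 395689.2
Denominator: 4.6 * 19.2 * 250 = 22080.0
CR = 395689.2 / 22080.0 = 17.92071 mm/y

17.92071 mm/y


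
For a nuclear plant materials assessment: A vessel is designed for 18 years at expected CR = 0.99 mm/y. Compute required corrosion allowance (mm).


Corrosion allowance = CR × design life
CA = 0.99 * 18 = 17.82 mm

17.82 mm
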